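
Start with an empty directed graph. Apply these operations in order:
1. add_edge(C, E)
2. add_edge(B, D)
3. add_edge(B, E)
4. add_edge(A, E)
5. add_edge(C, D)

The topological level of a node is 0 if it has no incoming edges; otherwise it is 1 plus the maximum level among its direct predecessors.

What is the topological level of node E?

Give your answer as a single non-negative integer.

Answer: 1

Derivation:
Op 1: add_edge(C, E). Edges now: 1
Op 2: add_edge(B, D). Edges now: 2
Op 3: add_edge(B, E). Edges now: 3
Op 4: add_edge(A, E). Edges now: 4
Op 5: add_edge(C, D). Edges now: 5
Compute levels (Kahn BFS):
  sources (in-degree 0): A, B, C
  process A: level=0
    A->E: in-degree(E)=2, level(E)>=1
  process B: level=0
    B->D: in-degree(D)=1, level(D)>=1
    B->E: in-degree(E)=1, level(E)>=1
  process C: level=0
    C->D: in-degree(D)=0, level(D)=1, enqueue
    C->E: in-degree(E)=0, level(E)=1, enqueue
  process D: level=1
  process E: level=1
All levels: A:0, B:0, C:0, D:1, E:1
level(E) = 1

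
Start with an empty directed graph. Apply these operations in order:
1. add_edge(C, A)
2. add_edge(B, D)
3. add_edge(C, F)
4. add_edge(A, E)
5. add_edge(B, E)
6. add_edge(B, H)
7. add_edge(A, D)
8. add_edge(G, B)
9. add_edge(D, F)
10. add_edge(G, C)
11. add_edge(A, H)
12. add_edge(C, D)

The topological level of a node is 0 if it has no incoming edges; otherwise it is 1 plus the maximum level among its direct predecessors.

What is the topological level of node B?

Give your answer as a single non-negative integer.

Op 1: add_edge(C, A). Edges now: 1
Op 2: add_edge(B, D). Edges now: 2
Op 3: add_edge(C, F). Edges now: 3
Op 4: add_edge(A, E). Edges now: 4
Op 5: add_edge(B, E). Edges now: 5
Op 6: add_edge(B, H). Edges now: 6
Op 7: add_edge(A, D). Edges now: 7
Op 8: add_edge(G, B). Edges now: 8
Op 9: add_edge(D, F). Edges now: 9
Op 10: add_edge(G, C). Edges now: 10
Op 11: add_edge(A, H). Edges now: 11
Op 12: add_edge(C, D). Edges now: 12
Compute levels (Kahn BFS):
  sources (in-degree 0): G
  process G: level=0
    G->B: in-degree(B)=0, level(B)=1, enqueue
    G->C: in-degree(C)=0, level(C)=1, enqueue
  process B: level=1
    B->D: in-degree(D)=2, level(D)>=2
    B->E: in-degree(E)=1, level(E)>=2
    B->H: in-degree(H)=1, level(H)>=2
  process C: level=1
    C->A: in-degree(A)=0, level(A)=2, enqueue
    C->D: in-degree(D)=1, level(D)>=2
    C->F: in-degree(F)=1, level(F)>=2
  process A: level=2
    A->D: in-degree(D)=0, level(D)=3, enqueue
    A->E: in-degree(E)=0, level(E)=3, enqueue
    A->H: in-degree(H)=0, level(H)=3, enqueue
  process D: level=3
    D->F: in-degree(F)=0, level(F)=4, enqueue
  process E: level=3
  process H: level=3
  process F: level=4
All levels: A:2, B:1, C:1, D:3, E:3, F:4, G:0, H:3
level(B) = 1

Answer: 1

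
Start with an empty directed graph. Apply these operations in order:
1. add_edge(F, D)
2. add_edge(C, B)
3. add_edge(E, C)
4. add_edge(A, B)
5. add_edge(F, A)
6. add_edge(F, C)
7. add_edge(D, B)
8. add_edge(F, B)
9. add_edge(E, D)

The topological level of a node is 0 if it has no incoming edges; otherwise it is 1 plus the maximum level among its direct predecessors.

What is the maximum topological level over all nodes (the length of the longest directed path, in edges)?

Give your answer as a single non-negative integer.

Op 1: add_edge(F, D). Edges now: 1
Op 2: add_edge(C, B). Edges now: 2
Op 3: add_edge(E, C). Edges now: 3
Op 4: add_edge(A, B). Edges now: 4
Op 5: add_edge(F, A). Edges now: 5
Op 6: add_edge(F, C). Edges now: 6
Op 7: add_edge(D, B). Edges now: 7
Op 8: add_edge(F, B). Edges now: 8
Op 9: add_edge(E, D). Edges now: 9
Compute levels (Kahn BFS):
  sources (in-degree 0): E, F
  process E: level=0
    E->C: in-degree(C)=1, level(C)>=1
    E->D: in-degree(D)=1, level(D)>=1
  process F: level=0
    F->A: in-degree(A)=0, level(A)=1, enqueue
    F->B: in-degree(B)=3, level(B)>=1
    F->C: in-degree(C)=0, level(C)=1, enqueue
    F->D: in-degree(D)=0, level(D)=1, enqueue
  process A: level=1
    A->B: in-degree(B)=2, level(B)>=2
  process C: level=1
    C->B: in-degree(B)=1, level(B)>=2
  process D: level=1
    D->B: in-degree(B)=0, level(B)=2, enqueue
  process B: level=2
All levels: A:1, B:2, C:1, D:1, E:0, F:0
max level = 2

Answer: 2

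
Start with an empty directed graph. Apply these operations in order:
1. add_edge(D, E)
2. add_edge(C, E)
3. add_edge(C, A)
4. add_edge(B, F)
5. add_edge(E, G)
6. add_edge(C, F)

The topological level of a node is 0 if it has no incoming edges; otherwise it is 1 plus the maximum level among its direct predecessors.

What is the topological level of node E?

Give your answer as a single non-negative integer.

Op 1: add_edge(D, E). Edges now: 1
Op 2: add_edge(C, E). Edges now: 2
Op 3: add_edge(C, A). Edges now: 3
Op 4: add_edge(B, F). Edges now: 4
Op 5: add_edge(E, G). Edges now: 5
Op 6: add_edge(C, F). Edges now: 6
Compute levels (Kahn BFS):
  sources (in-degree 0): B, C, D
  process B: level=0
    B->F: in-degree(F)=1, level(F)>=1
  process C: level=0
    C->A: in-degree(A)=0, level(A)=1, enqueue
    C->E: in-degree(E)=1, level(E)>=1
    C->F: in-degree(F)=0, level(F)=1, enqueue
  process D: level=0
    D->E: in-degree(E)=0, level(E)=1, enqueue
  process A: level=1
  process F: level=1
  process E: level=1
    E->G: in-degree(G)=0, level(G)=2, enqueue
  process G: level=2
All levels: A:1, B:0, C:0, D:0, E:1, F:1, G:2
level(E) = 1

Answer: 1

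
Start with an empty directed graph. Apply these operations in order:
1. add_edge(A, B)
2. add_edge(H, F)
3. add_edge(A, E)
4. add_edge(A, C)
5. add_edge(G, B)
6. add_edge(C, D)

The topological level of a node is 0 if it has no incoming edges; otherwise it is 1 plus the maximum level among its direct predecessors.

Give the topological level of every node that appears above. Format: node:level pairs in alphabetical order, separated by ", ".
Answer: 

Op 1: add_edge(A, B). Edges now: 1
Op 2: add_edge(H, F). Edges now: 2
Op 3: add_edge(A, E). Edges now: 3
Op 4: add_edge(A, C). Edges now: 4
Op 5: add_edge(G, B). Edges now: 5
Op 6: add_edge(C, D). Edges now: 6
Compute levels (Kahn BFS):
  sources (in-degree 0): A, G, H
  process A: level=0
    A->B: in-degree(B)=1, level(B)>=1
    A->C: in-degree(C)=0, level(C)=1, enqueue
    A->E: in-degree(E)=0, level(E)=1, enqueue
  process G: level=0
    G->B: in-degree(B)=0, level(B)=1, enqueue
  process H: level=0
    H->F: in-degree(F)=0, level(F)=1, enqueue
  process C: level=1
    C->D: in-degree(D)=0, level(D)=2, enqueue
  process E: level=1
  process B: level=1
  process F: level=1
  process D: level=2
All levels: A:0, B:1, C:1, D:2, E:1, F:1, G:0, H:0

Answer: A:0, B:1, C:1, D:2, E:1, F:1, G:0, H:0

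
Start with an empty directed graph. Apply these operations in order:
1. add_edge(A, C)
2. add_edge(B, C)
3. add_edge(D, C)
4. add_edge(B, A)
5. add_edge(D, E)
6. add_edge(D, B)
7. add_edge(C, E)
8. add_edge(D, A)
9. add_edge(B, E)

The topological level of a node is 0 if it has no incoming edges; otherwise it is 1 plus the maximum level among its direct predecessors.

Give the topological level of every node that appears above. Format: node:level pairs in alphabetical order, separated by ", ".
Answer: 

Op 1: add_edge(A, C). Edges now: 1
Op 2: add_edge(B, C). Edges now: 2
Op 3: add_edge(D, C). Edges now: 3
Op 4: add_edge(B, A). Edges now: 4
Op 5: add_edge(D, E). Edges now: 5
Op 6: add_edge(D, B). Edges now: 6
Op 7: add_edge(C, E). Edges now: 7
Op 8: add_edge(D, A). Edges now: 8
Op 9: add_edge(B, E). Edges now: 9
Compute levels (Kahn BFS):
  sources (in-degree 0): D
  process D: level=0
    D->A: in-degree(A)=1, level(A)>=1
    D->B: in-degree(B)=0, level(B)=1, enqueue
    D->C: in-degree(C)=2, level(C)>=1
    D->E: in-degree(E)=2, level(E)>=1
  process B: level=1
    B->A: in-degree(A)=0, level(A)=2, enqueue
    B->C: in-degree(C)=1, level(C)>=2
    B->E: in-degree(E)=1, level(E)>=2
  process A: level=2
    A->C: in-degree(C)=0, level(C)=3, enqueue
  process C: level=3
    C->E: in-degree(E)=0, level(E)=4, enqueue
  process E: level=4
All levels: A:2, B:1, C:3, D:0, E:4

Answer: A:2, B:1, C:3, D:0, E:4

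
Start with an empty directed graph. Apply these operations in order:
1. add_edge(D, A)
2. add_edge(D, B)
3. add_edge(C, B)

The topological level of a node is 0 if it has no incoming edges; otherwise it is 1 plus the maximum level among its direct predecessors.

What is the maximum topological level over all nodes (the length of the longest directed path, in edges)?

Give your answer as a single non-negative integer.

Answer: 1

Derivation:
Op 1: add_edge(D, A). Edges now: 1
Op 2: add_edge(D, B). Edges now: 2
Op 3: add_edge(C, B). Edges now: 3
Compute levels (Kahn BFS):
  sources (in-degree 0): C, D
  process C: level=0
    C->B: in-degree(B)=1, level(B)>=1
  process D: level=0
    D->A: in-degree(A)=0, level(A)=1, enqueue
    D->B: in-degree(B)=0, level(B)=1, enqueue
  process A: level=1
  process B: level=1
All levels: A:1, B:1, C:0, D:0
max level = 1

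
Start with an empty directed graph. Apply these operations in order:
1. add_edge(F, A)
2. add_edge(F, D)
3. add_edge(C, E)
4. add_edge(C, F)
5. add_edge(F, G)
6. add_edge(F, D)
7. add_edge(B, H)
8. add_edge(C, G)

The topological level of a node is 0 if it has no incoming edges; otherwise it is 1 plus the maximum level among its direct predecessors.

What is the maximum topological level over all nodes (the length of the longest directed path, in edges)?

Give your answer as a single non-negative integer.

Op 1: add_edge(F, A). Edges now: 1
Op 2: add_edge(F, D). Edges now: 2
Op 3: add_edge(C, E). Edges now: 3
Op 4: add_edge(C, F). Edges now: 4
Op 5: add_edge(F, G). Edges now: 5
Op 6: add_edge(F, D) (duplicate, no change). Edges now: 5
Op 7: add_edge(B, H). Edges now: 6
Op 8: add_edge(C, G). Edges now: 7
Compute levels (Kahn BFS):
  sources (in-degree 0): B, C
  process B: level=0
    B->H: in-degree(H)=0, level(H)=1, enqueue
  process C: level=0
    C->E: in-degree(E)=0, level(E)=1, enqueue
    C->F: in-degree(F)=0, level(F)=1, enqueue
    C->G: in-degree(G)=1, level(G)>=1
  process H: level=1
  process E: level=1
  process F: level=1
    F->A: in-degree(A)=0, level(A)=2, enqueue
    F->D: in-degree(D)=0, level(D)=2, enqueue
    F->G: in-degree(G)=0, level(G)=2, enqueue
  process A: level=2
  process D: level=2
  process G: level=2
All levels: A:2, B:0, C:0, D:2, E:1, F:1, G:2, H:1
max level = 2

Answer: 2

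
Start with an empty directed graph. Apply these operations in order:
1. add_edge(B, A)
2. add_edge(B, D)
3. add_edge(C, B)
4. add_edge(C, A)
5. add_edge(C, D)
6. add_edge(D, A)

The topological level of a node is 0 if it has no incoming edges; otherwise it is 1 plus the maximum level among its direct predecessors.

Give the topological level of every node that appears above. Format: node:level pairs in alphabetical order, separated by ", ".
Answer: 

Op 1: add_edge(B, A). Edges now: 1
Op 2: add_edge(B, D). Edges now: 2
Op 3: add_edge(C, B). Edges now: 3
Op 4: add_edge(C, A). Edges now: 4
Op 5: add_edge(C, D). Edges now: 5
Op 6: add_edge(D, A). Edges now: 6
Compute levels (Kahn BFS):
  sources (in-degree 0): C
  process C: level=0
    C->A: in-degree(A)=2, level(A)>=1
    C->B: in-degree(B)=0, level(B)=1, enqueue
    C->D: in-degree(D)=1, level(D)>=1
  process B: level=1
    B->A: in-degree(A)=1, level(A)>=2
    B->D: in-degree(D)=0, level(D)=2, enqueue
  process D: level=2
    D->A: in-degree(A)=0, level(A)=3, enqueue
  process A: level=3
All levels: A:3, B:1, C:0, D:2

Answer: A:3, B:1, C:0, D:2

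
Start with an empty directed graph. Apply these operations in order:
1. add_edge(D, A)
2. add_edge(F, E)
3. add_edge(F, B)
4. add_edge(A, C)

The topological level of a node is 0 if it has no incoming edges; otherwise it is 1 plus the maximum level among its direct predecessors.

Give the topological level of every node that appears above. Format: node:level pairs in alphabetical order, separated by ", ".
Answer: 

Op 1: add_edge(D, A). Edges now: 1
Op 2: add_edge(F, E). Edges now: 2
Op 3: add_edge(F, B). Edges now: 3
Op 4: add_edge(A, C). Edges now: 4
Compute levels (Kahn BFS):
  sources (in-degree 0): D, F
  process D: level=0
    D->A: in-degree(A)=0, level(A)=1, enqueue
  process F: level=0
    F->B: in-degree(B)=0, level(B)=1, enqueue
    F->E: in-degree(E)=0, level(E)=1, enqueue
  process A: level=1
    A->C: in-degree(C)=0, level(C)=2, enqueue
  process B: level=1
  process E: level=1
  process C: level=2
All levels: A:1, B:1, C:2, D:0, E:1, F:0

Answer: A:1, B:1, C:2, D:0, E:1, F:0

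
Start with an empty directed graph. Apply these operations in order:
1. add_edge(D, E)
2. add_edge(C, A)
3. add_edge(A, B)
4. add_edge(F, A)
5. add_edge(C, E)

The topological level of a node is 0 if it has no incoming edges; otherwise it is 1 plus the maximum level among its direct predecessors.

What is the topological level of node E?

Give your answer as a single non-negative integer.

Op 1: add_edge(D, E). Edges now: 1
Op 2: add_edge(C, A). Edges now: 2
Op 3: add_edge(A, B). Edges now: 3
Op 4: add_edge(F, A). Edges now: 4
Op 5: add_edge(C, E). Edges now: 5
Compute levels (Kahn BFS):
  sources (in-degree 0): C, D, F
  process C: level=0
    C->A: in-degree(A)=1, level(A)>=1
    C->E: in-degree(E)=1, level(E)>=1
  process D: level=0
    D->E: in-degree(E)=0, level(E)=1, enqueue
  process F: level=0
    F->A: in-degree(A)=0, level(A)=1, enqueue
  process E: level=1
  process A: level=1
    A->B: in-degree(B)=0, level(B)=2, enqueue
  process B: level=2
All levels: A:1, B:2, C:0, D:0, E:1, F:0
level(E) = 1

Answer: 1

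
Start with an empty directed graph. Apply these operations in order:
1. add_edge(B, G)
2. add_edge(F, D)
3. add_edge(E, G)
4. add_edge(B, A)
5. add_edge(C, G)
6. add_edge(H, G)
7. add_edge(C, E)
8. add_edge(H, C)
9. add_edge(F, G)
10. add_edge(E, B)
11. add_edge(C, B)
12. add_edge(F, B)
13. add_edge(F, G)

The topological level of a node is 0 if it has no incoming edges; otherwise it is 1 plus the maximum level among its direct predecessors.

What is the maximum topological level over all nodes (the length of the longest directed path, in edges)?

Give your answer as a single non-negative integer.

Op 1: add_edge(B, G). Edges now: 1
Op 2: add_edge(F, D). Edges now: 2
Op 3: add_edge(E, G). Edges now: 3
Op 4: add_edge(B, A). Edges now: 4
Op 5: add_edge(C, G). Edges now: 5
Op 6: add_edge(H, G). Edges now: 6
Op 7: add_edge(C, E). Edges now: 7
Op 8: add_edge(H, C). Edges now: 8
Op 9: add_edge(F, G). Edges now: 9
Op 10: add_edge(E, B). Edges now: 10
Op 11: add_edge(C, B). Edges now: 11
Op 12: add_edge(F, B). Edges now: 12
Op 13: add_edge(F, G) (duplicate, no change). Edges now: 12
Compute levels (Kahn BFS):
  sources (in-degree 0): F, H
  process F: level=0
    F->B: in-degree(B)=2, level(B)>=1
    F->D: in-degree(D)=0, level(D)=1, enqueue
    F->G: in-degree(G)=4, level(G)>=1
  process H: level=0
    H->C: in-degree(C)=0, level(C)=1, enqueue
    H->G: in-degree(G)=3, level(G)>=1
  process D: level=1
  process C: level=1
    C->B: in-degree(B)=1, level(B)>=2
    C->E: in-degree(E)=0, level(E)=2, enqueue
    C->G: in-degree(G)=2, level(G)>=2
  process E: level=2
    E->B: in-degree(B)=0, level(B)=3, enqueue
    E->G: in-degree(G)=1, level(G)>=3
  process B: level=3
    B->A: in-degree(A)=0, level(A)=4, enqueue
    B->G: in-degree(G)=0, level(G)=4, enqueue
  process A: level=4
  process G: level=4
All levels: A:4, B:3, C:1, D:1, E:2, F:0, G:4, H:0
max level = 4

Answer: 4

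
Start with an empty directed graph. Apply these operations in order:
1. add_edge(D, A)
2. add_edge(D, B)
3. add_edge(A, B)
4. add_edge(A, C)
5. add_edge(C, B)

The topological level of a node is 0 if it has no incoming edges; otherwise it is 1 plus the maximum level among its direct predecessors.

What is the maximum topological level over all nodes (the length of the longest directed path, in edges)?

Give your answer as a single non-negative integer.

Answer: 3

Derivation:
Op 1: add_edge(D, A). Edges now: 1
Op 2: add_edge(D, B). Edges now: 2
Op 3: add_edge(A, B). Edges now: 3
Op 4: add_edge(A, C). Edges now: 4
Op 5: add_edge(C, B). Edges now: 5
Compute levels (Kahn BFS):
  sources (in-degree 0): D
  process D: level=0
    D->A: in-degree(A)=0, level(A)=1, enqueue
    D->B: in-degree(B)=2, level(B)>=1
  process A: level=1
    A->B: in-degree(B)=1, level(B)>=2
    A->C: in-degree(C)=0, level(C)=2, enqueue
  process C: level=2
    C->B: in-degree(B)=0, level(B)=3, enqueue
  process B: level=3
All levels: A:1, B:3, C:2, D:0
max level = 3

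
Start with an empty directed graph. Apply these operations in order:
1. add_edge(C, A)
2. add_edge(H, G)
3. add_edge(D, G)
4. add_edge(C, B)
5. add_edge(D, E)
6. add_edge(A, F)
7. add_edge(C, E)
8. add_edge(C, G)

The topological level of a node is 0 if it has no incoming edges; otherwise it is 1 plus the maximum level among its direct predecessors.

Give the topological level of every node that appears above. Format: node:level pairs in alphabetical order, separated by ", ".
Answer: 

Answer: A:1, B:1, C:0, D:0, E:1, F:2, G:1, H:0

Derivation:
Op 1: add_edge(C, A). Edges now: 1
Op 2: add_edge(H, G). Edges now: 2
Op 3: add_edge(D, G). Edges now: 3
Op 4: add_edge(C, B). Edges now: 4
Op 5: add_edge(D, E). Edges now: 5
Op 6: add_edge(A, F). Edges now: 6
Op 7: add_edge(C, E). Edges now: 7
Op 8: add_edge(C, G). Edges now: 8
Compute levels (Kahn BFS):
  sources (in-degree 0): C, D, H
  process C: level=0
    C->A: in-degree(A)=0, level(A)=1, enqueue
    C->B: in-degree(B)=0, level(B)=1, enqueue
    C->E: in-degree(E)=1, level(E)>=1
    C->G: in-degree(G)=2, level(G)>=1
  process D: level=0
    D->E: in-degree(E)=0, level(E)=1, enqueue
    D->G: in-degree(G)=1, level(G)>=1
  process H: level=0
    H->G: in-degree(G)=0, level(G)=1, enqueue
  process A: level=1
    A->F: in-degree(F)=0, level(F)=2, enqueue
  process B: level=1
  process E: level=1
  process G: level=1
  process F: level=2
All levels: A:1, B:1, C:0, D:0, E:1, F:2, G:1, H:0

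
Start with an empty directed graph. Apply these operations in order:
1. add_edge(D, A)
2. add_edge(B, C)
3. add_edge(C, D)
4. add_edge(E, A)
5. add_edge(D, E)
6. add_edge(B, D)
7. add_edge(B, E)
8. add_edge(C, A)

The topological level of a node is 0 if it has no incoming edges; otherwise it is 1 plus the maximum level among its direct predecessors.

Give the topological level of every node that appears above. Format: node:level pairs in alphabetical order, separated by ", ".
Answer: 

Answer: A:4, B:0, C:1, D:2, E:3

Derivation:
Op 1: add_edge(D, A). Edges now: 1
Op 2: add_edge(B, C). Edges now: 2
Op 3: add_edge(C, D). Edges now: 3
Op 4: add_edge(E, A). Edges now: 4
Op 5: add_edge(D, E). Edges now: 5
Op 6: add_edge(B, D). Edges now: 6
Op 7: add_edge(B, E). Edges now: 7
Op 8: add_edge(C, A). Edges now: 8
Compute levels (Kahn BFS):
  sources (in-degree 0): B
  process B: level=0
    B->C: in-degree(C)=0, level(C)=1, enqueue
    B->D: in-degree(D)=1, level(D)>=1
    B->E: in-degree(E)=1, level(E)>=1
  process C: level=1
    C->A: in-degree(A)=2, level(A)>=2
    C->D: in-degree(D)=0, level(D)=2, enqueue
  process D: level=2
    D->A: in-degree(A)=1, level(A)>=3
    D->E: in-degree(E)=0, level(E)=3, enqueue
  process E: level=3
    E->A: in-degree(A)=0, level(A)=4, enqueue
  process A: level=4
All levels: A:4, B:0, C:1, D:2, E:3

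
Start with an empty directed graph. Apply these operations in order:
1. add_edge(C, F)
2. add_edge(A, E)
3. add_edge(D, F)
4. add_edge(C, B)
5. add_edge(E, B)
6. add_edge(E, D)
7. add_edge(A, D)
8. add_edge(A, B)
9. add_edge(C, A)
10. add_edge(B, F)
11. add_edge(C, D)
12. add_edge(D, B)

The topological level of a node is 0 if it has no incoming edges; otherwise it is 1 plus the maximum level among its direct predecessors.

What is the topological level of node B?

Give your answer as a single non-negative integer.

Answer: 4

Derivation:
Op 1: add_edge(C, F). Edges now: 1
Op 2: add_edge(A, E). Edges now: 2
Op 3: add_edge(D, F). Edges now: 3
Op 4: add_edge(C, B). Edges now: 4
Op 5: add_edge(E, B). Edges now: 5
Op 6: add_edge(E, D). Edges now: 6
Op 7: add_edge(A, D). Edges now: 7
Op 8: add_edge(A, B). Edges now: 8
Op 9: add_edge(C, A). Edges now: 9
Op 10: add_edge(B, F). Edges now: 10
Op 11: add_edge(C, D). Edges now: 11
Op 12: add_edge(D, B). Edges now: 12
Compute levels (Kahn BFS):
  sources (in-degree 0): C
  process C: level=0
    C->A: in-degree(A)=0, level(A)=1, enqueue
    C->B: in-degree(B)=3, level(B)>=1
    C->D: in-degree(D)=2, level(D)>=1
    C->F: in-degree(F)=2, level(F)>=1
  process A: level=1
    A->B: in-degree(B)=2, level(B)>=2
    A->D: in-degree(D)=1, level(D)>=2
    A->E: in-degree(E)=0, level(E)=2, enqueue
  process E: level=2
    E->B: in-degree(B)=1, level(B)>=3
    E->D: in-degree(D)=0, level(D)=3, enqueue
  process D: level=3
    D->B: in-degree(B)=0, level(B)=4, enqueue
    D->F: in-degree(F)=1, level(F)>=4
  process B: level=4
    B->F: in-degree(F)=0, level(F)=5, enqueue
  process F: level=5
All levels: A:1, B:4, C:0, D:3, E:2, F:5
level(B) = 4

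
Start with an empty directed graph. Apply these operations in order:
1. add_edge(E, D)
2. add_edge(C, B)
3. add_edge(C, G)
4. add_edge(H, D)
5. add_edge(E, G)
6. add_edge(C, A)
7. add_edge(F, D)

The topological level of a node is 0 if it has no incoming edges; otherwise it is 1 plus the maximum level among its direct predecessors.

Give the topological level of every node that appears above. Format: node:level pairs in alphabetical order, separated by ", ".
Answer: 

Answer: A:1, B:1, C:0, D:1, E:0, F:0, G:1, H:0

Derivation:
Op 1: add_edge(E, D). Edges now: 1
Op 2: add_edge(C, B). Edges now: 2
Op 3: add_edge(C, G). Edges now: 3
Op 4: add_edge(H, D). Edges now: 4
Op 5: add_edge(E, G). Edges now: 5
Op 6: add_edge(C, A). Edges now: 6
Op 7: add_edge(F, D). Edges now: 7
Compute levels (Kahn BFS):
  sources (in-degree 0): C, E, F, H
  process C: level=0
    C->A: in-degree(A)=0, level(A)=1, enqueue
    C->B: in-degree(B)=0, level(B)=1, enqueue
    C->G: in-degree(G)=1, level(G)>=1
  process E: level=0
    E->D: in-degree(D)=2, level(D)>=1
    E->G: in-degree(G)=0, level(G)=1, enqueue
  process F: level=0
    F->D: in-degree(D)=1, level(D)>=1
  process H: level=0
    H->D: in-degree(D)=0, level(D)=1, enqueue
  process A: level=1
  process B: level=1
  process G: level=1
  process D: level=1
All levels: A:1, B:1, C:0, D:1, E:0, F:0, G:1, H:0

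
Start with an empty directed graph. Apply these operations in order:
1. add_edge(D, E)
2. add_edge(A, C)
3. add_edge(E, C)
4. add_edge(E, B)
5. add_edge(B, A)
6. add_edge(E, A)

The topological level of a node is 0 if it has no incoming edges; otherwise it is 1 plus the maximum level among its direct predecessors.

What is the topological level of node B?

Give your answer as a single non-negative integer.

Op 1: add_edge(D, E). Edges now: 1
Op 2: add_edge(A, C). Edges now: 2
Op 3: add_edge(E, C). Edges now: 3
Op 4: add_edge(E, B). Edges now: 4
Op 5: add_edge(B, A). Edges now: 5
Op 6: add_edge(E, A). Edges now: 6
Compute levels (Kahn BFS):
  sources (in-degree 0): D
  process D: level=0
    D->E: in-degree(E)=0, level(E)=1, enqueue
  process E: level=1
    E->A: in-degree(A)=1, level(A)>=2
    E->B: in-degree(B)=0, level(B)=2, enqueue
    E->C: in-degree(C)=1, level(C)>=2
  process B: level=2
    B->A: in-degree(A)=0, level(A)=3, enqueue
  process A: level=3
    A->C: in-degree(C)=0, level(C)=4, enqueue
  process C: level=4
All levels: A:3, B:2, C:4, D:0, E:1
level(B) = 2

Answer: 2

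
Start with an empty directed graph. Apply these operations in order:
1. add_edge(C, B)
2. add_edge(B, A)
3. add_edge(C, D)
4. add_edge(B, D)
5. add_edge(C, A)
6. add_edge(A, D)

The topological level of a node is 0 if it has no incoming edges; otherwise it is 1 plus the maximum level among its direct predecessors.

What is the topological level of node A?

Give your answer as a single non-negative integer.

Op 1: add_edge(C, B). Edges now: 1
Op 2: add_edge(B, A). Edges now: 2
Op 3: add_edge(C, D). Edges now: 3
Op 4: add_edge(B, D). Edges now: 4
Op 5: add_edge(C, A). Edges now: 5
Op 6: add_edge(A, D). Edges now: 6
Compute levels (Kahn BFS):
  sources (in-degree 0): C
  process C: level=0
    C->A: in-degree(A)=1, level(A)>=1
    C->B: in-degree(B)=0, level(B)=1, enqueue
    C->D: in-degree(D)=2, level(D)>=1
  process B: level=1
    B->A: in-degree(A)=0, level(A)=2, enqueue
    B->D: in-degree(D)=1, level(D)>=2
  process A: level=2
    A->D: in-degree(D)=0, level(D)=3, enqueue
  process D: level=3
All levels: A:2, B:1, C:0, D:3
level(A) = 2

Answer: 2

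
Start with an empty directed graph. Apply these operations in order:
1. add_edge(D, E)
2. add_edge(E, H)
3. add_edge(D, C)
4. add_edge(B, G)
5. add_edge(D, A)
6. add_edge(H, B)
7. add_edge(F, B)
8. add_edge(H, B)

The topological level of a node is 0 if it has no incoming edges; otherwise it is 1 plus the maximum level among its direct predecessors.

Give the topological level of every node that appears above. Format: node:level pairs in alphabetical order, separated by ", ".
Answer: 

Answer: A:1, B:3, C:1, D:0, E:1, F:0, G:4, H:2

Derivation:
Op 1: add_edge(D, E). Edges now: 1
Op 2: add_edge(E, H). Edges now: 2
Op 3: add_edge(D, C). Edges now: 3
Op 4: add_edge(B, G). Edges now: 4
Op 5: add_edge(D, A). Edges now: 5
Op 6: add_edge(H, B). Edges now: 6
Op 7: add_edge(F, B). Edges now: 7
Op 8: add_edge(H, B) (duplicate, no change). Edges now: 7
Compute levels (Kahn BFS):
  sources (in-degree 0): D, F
  process D: level=0
    D->A: in-degree(A)=0, level(A)=1, enqueue
    D->C: in-degree(C)=0, level(C)=1, enqueue
    D->E: in-degree(E)=0, level(E)=1, enqueue
  process F: level=0
    F->B: in-degree(B)=1, level(B)>=1
  process A: level=1
  process C: level=1
  process E: level=1
    E->H: in-degree(H)=0, level(H)=2, enqueue
  process H: level=2
    H->B: in-degree(B)=0, level(B)=3, enqueue
  process B: level=3
    B->G: in-degree(G)=0, level(G)=4, enqueue
  process G: level=4
All levels: A:1, B:3, C:1, D:0, E:1, F:0, G:4, H:2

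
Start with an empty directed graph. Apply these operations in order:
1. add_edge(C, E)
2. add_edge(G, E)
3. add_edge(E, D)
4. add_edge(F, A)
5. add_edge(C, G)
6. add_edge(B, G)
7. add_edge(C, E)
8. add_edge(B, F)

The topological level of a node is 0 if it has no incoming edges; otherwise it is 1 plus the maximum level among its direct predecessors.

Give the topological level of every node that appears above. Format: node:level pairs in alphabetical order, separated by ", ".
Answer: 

Answer: A:2, B:0, C:0, D:3, E:2, F:1, G:1

Derivation:
Op 1: add_edge(C, E). Edges now: 1
Op 2: add_edge(G, E). Edges now: 2
Op 3: add_edge(E, D). Edges now: 3
Op 4: add_edge(F, A). Edges now: 4
Op 5: add_edge(C, G). Edges now: 5
Op 6: add_edge(B, G). Edges now: 6
Op 7: add_edge(C, E) (duplicate, no change). Edges now: 6
Op 8: add_edge(B, F). Edges now: 7
Compute levels (Kahn BFS):
  sources (in-degree 0): B, C
  process B: level=0
    B->F: in-degree(F)=0, level(F)=1, enqueue
    B->G: in-degree(G)=1, level(G)>=1
  process C: level=0
    C->E: in-degree(E)=1, level(E)>=1
    C->G: in-degree(G)=0, level(G)=1, enqueue
  process F: level=1
    F->A: in-degree(A)=0, level(A)=2, enqueue
  process G: level=1
    G->E: in-degree(E)=0, level(E)=2, enqueue
  process A: level=2
  process E: level=2
    E->D: in-degree(D)=0, level(D)=3, enqueue
  process D: level=3
All levels: A:2, B:0, C:0, D:3, E:2, F:1, G:1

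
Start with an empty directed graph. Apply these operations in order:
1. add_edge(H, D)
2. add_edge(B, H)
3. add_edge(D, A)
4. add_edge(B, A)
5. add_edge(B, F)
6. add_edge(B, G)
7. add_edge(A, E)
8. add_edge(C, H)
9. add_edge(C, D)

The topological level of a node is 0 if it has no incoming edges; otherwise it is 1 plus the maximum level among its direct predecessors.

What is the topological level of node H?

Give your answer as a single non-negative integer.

Op 1: add_edge(H, D). Edges now: 1
Op 2: add_edge(B, H). Edges now: 2
Op 3: add_edge(D, A). Edges now: 3
Op 4: add_edge(B, A). Edges now: 4
Op 5: add_edge(B, F). Edges now: 5
Op 6: add_edge(B, G). Edges now: 6
Op 7: add_edge(A, E). Edges now: 7
Op 8: add_edge(C, H). Edges now: 8
Op 9: add_edge(C, D). Edges now: 9
Compute levels (Kahn BFS):
  sources (in-degree 0): B, C
  process B: level=0
    B->A: in-degree(A)=1, level(A)>=1
    B->F: in-degree(F)=0, level(F)=1, enqueue
    B->G: in-degree(G)=0, level(G)=1, enqueue
    B->H: in-degree(H)=1, level(H)>=1
  process C: level=0
    C->D: in-degree(D)=1, level(D)>=1
    C->H: in-degree(H)=0, level(H)=1, enqueue
  process F: level=1
  process G: level=1
  process H: level=1
    H->D: in-degree(D)=0, level(D)=2, enqueue
  process D: level=2
    D->A: in-degree(A)=0, level(A)=3, enqueue
  process A: level=3
    A->E: in-degree(E)=0, level(E)=4, enqueue
  process E: level=4
All levels: A:3, B:0, C:0, D:2, E:4, F:1, G:1, H:1
level(H) = 1

Answer: 1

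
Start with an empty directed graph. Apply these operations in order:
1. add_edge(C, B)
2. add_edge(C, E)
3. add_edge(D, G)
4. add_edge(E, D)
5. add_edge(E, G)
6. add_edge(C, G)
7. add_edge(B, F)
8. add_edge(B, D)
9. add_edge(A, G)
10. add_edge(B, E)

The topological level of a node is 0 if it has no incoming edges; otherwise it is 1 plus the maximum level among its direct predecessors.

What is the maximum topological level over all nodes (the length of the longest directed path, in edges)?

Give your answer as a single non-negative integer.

Answer: 4

Derivation:
Op 1: add_edge(C, B). Edges now: 1
Op 2: add_edge(C, E). Edges now: 2
Op 3: add_edge(D, G). Edges now: 3
Op 4: add_edge(E, D). Edges now: 4
Op 5: add_edge(E, G). Edges now: 5
Op 6: add_edge(C, G). Edges now: 6
Op 7: add_edge(B, F). Edges now: 7
Op 8: add_edge(B, D). Edges now: 8
Op 9: add_edge(A, G). Edges now: 9
Op 10: add_edge(B, E). Edges now: 10
Compute levels (Kahn BFS):
  sources (in-degree 0): A, C
  process A: level=0
    A->G: in-degree(G)=3, level(G)>=1
  process C: level=0
    C->B: in-degree(B)=0, level(B)=1, enqueue
    C->E: in-degree(E)=1, level(E)>=1
    C->G: in-degree(G)=2, level(G)>=1
  process B: level=1
    B->D: in-degree(D)=1, level(D)>=2
    B->E: in-degree(E)=0, level(E)=2, enqueue
    B->F: in-degree(F)=0, level(F)=2, enqueue
  process E: level=2
    E->D: in-degree(D)=0, level(D)=3, enqueue
    E->G: in-degree(G)=1, level(G)>=3
  process F: level=2
  process D: level=3
    D->G: in-degree(G)=0, level(G)=4, enqueue
  process G: level=4
All levels: A:0, B:1, C:0, D:3, E:2, F:2, G:4
max level = 4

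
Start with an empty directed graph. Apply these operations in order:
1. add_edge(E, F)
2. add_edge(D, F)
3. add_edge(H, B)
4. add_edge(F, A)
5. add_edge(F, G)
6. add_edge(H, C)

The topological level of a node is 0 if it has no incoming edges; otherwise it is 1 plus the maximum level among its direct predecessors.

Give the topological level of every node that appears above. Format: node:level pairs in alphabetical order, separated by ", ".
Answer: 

Answer: A:2, B:1, C:1, D:0, E:0, F:1, G:2, H:0

Derivation:
Op 1: add_edge(E, F). Edges now: 1
Op 2: add_edge(D, F). Edges now: 2
Op 3: add_edge(H, B). Edges now: 3
Op 4: add_edge(F, A). Edges now: 4
Op 5: add_edge(F, G). Edges now: 5
Op 6: add_edge(H, C). Edges now: 6
Compute levels (Kahn BFS):
  sources (in-degree 0): D, E, H
  process D: level=0
    D->F: in-degree(F)=1, level(F)>=1
  process E: level=0
    E->F: in-degree(F)=0, level(F)=1, enqueue
  process H: level=0
    H->B: in-degree(B)=0, level(B)=1, enqueue
    H->C: in-degree(C)=0, level(C)=1, enqueue
  process F: level=1
    F->A: in-degree(A)=0, level(A)=2, enqueue
    F->G: in-degree(G)=0, level(G)=2, enqueue
  process B: level=1
  process C: level=1
  process A: level=2
  process G: level=2
All levels: A:2, B:1, C:1, D:0, E:0, F:1, G:2, H:0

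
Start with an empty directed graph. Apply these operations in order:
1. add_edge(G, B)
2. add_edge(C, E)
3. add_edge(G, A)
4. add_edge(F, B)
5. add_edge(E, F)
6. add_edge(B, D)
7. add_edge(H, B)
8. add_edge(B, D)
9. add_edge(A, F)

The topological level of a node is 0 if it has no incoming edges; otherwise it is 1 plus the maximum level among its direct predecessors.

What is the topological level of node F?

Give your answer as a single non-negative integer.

Answer: 2

Derivation:
Op 1: add_edge(G, B). Edges now: 1
Op 2: add_edge(C, E). Edges now: 2
Op 3: add_edge(G, A). Edges now: 3
Op 4: add_edge(F, B). Edges now: 4
Op 5: add_edge(E, F). Edges now: 5
Op 6: add_edge(B, D). Edges now: 6
Op 7: add_edge(H, B). Edges now: 7
Op 8: add_edge(B, D) (duplicate, no change). Edges now: 7
Op 9: add_edge(A, F). Edges now: 8
Compute levels (Kahn BFS):
  sources (in-degree 0): C, G, H
  process C: level=0
    C->E: in-degree(E)=0, level(E)=1, enqueue
  process G: level=0
    G->A: in-degree(A)=0, level(A)=1, enqueue
    G->B: in-degree(B)=2, level(B)>=1
  process H: level=0
    H->B: in-degree(B)=1, level(B)>=1
  process E: level=1
    E->F: in-degree(F)=1, level(F)>=2
  process A: level=1
    A->F: in-degree(F)=0, level(F)=2, enqueue
  process F: level=2
    F->B: in-degree(B)=0, level(B)=3, enqueue
  process B: level=3
    B->D: in-degree(D)=0, level(D)=4, enqueue
  process D: level=4
All levels: A:1, B:3, C:0, D:4, E:1, F:2, G:0, H:0
level(F) = 2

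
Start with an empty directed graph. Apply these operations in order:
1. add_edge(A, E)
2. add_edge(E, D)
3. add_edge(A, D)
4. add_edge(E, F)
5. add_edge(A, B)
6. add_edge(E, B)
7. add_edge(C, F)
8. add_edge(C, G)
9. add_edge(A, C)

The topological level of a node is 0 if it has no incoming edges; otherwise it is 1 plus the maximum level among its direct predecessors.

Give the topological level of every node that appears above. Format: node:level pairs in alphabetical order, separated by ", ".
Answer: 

Answer: A:0, B:2, C:1, D:2, E:1, F:2, G:2

Derivation:
Op 1: add_edge(A, E). Edges now: 1
Op 2: add_edge(E, D). Edges now: 2
Op 3: add_edge(A, D). Edges now: 3
Op 4: add_edge(E, F). Edges now: 4
Op 5: add_edge(A, B). Edges now: 5
Op 6: add_edge(E, B). Edges now: 6
Op 7: add_edge(C, F). Edges now: 7
Op 8: add_edge(C, G). Edges now: 8
Op 9: add_edge(A, C). Edges now: 9
Compute levels (Kahn BFS):
  sources (in-degree 0): A
  process A: level=0
    A->B: in-degree(B)=1, level(B)>=1
    A->C: in-degree(C)=0, level(C)=1, enqueue
    A->D: in-degree(D)=1, level(D)>=1
    A->E: in-degree(E)=0, level(E)=1, enqueue
  process C: level=1
    C->F: in-degree(F)=1, level(F)>=2
    C->G: in-degree(G)=0, level(G)=2, enqueue
  process E: level=1
    E->B: in-degree(B)=0, level(B)=2, enqueue
    E->D: in-degree(D)=0, level(D)=2, enqueue
    E->F: in-degree(F)=0, level(F)=2, enqueue
  process G: level=2
  process B: level=2
  process D: level=2
  process F: level=2
All levels: A:0, B:2, C:1, D:2, E:1, F:2, G:2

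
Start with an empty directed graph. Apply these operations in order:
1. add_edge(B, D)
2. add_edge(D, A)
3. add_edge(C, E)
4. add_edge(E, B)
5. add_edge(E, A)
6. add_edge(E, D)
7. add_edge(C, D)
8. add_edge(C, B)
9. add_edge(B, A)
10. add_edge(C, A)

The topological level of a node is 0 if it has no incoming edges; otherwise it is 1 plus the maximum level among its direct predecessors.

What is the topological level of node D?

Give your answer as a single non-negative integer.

Op 1: add_edge(B, D). Edges now: 1
Op 2: add_edge(D, A). Edges now: 2
Op 3: add_edge(C, E). Edges now: 3
Op 4: add_edge(E, B). Edges now: 4
Op 5: add_edge(E, A). Edges now: 5
Op 6: add_edge(E, D). Edges now: 6
Op 7: add_edge(C, D). Edges now: 7
Op 8: add_edge(C, B). Edges now: 8
Op 9: add_edge(B, A). Edges now: 9
Op 10: add_edge(C, A). Edges now: 10
Compute levels (Kahn BFS):
  sources (in-degree 0): C
  process C: level=0
    C->A: in-degree(A)=3, level(A)>=1
    C->B: in-degree(B)=1, level(B)>=1
    C->D: in-degree(D)=2, level(D)>=1
    C->E: in-degree(E)=0, level(E)=1, enqueue
  process E: level=1
    E->A: in-degree(A)=2, level(A)>=2
    E->B: in-degree(B)=0, level(B)=2, enqueue
    E->D: in-degree(D)=1, level(D)>=2
  process B: level=2
    B->A: in-degree(A)=1, level(A)>=3
    B->D: in-degree(D)=0, level(D)=3, enqueue
  process D: level=3
    D->A: in-degree(A)=0, level(A)=4, enqueue
  process A: level=4
All levels: A:4, B:2, C:0, D:3, E:1
level(D) = 3

Answer: 3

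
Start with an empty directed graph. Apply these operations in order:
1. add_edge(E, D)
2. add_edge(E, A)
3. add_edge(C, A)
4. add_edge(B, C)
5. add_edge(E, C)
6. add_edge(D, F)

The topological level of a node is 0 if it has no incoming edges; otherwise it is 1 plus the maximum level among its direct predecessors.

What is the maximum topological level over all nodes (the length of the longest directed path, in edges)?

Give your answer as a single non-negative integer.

Answer: 2

Derivation:
Op 1: add_edge(E, D). Edges now: 1
Op 2: add_edge(E, A). Edges now: 2
Op 3: add_edge(C, A). Edges now: 3
Op 4: add_edge(B, C). Edges now: 4
Op 5: add_edge(E, C). Edges now: 5
Op 6: add_edge(D, F). Edges now: 6
Compute levels (Kahn BFS):
  sources (in-degree 0): B, E
  process B: level=0
    B->C: in-degree(C)=1, level(C)>=1
  process E: level=0
    E->A: in-degree(A)=1, level(A)>=1
    E->C: in-degree(C)=0, level(C)=1, enqueue
    E->D: in-degree(D)=0, level(D)=1, enqueue
  process C: level=1
    C->A: in-degree(A)=0, level(A)=2, enqueue
  process D: level=1
    D->F: in-degree(F)=0, level(F)=2, enqueue
  process A: level=2
  process F: level=2
All levels: A:2, B:0, C:1, D:1, E:0, F:2
max level = 2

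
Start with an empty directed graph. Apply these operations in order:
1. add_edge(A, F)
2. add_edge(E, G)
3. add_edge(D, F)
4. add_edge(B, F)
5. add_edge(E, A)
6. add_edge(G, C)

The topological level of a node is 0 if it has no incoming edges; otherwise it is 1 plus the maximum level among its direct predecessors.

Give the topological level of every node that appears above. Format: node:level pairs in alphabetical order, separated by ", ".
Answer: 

Answer: A:1, B:0, C:2, D:0, E:0, F:2, G:1

Derivation:
Op 1: add_edge(A, F). Edges now: 1
Op 2: add_edge(E, G). Edges now: 2
Op 3: add_edge(D, F). Edges now: 3
Op 4: add_edge(B, F). Edges now: 4
Op 5: add_edge(E, A). Edges now: 5
Op 6: add_edge(G, C). Edges now: 6
Compute levels (Kahn BFS):
  sources (in-degree 0): B, D, E
  process B: level=0
    B->F: in-degree(F)=2, level(F)>=1
  process D: level=0
    D->F: in-degree(F)=1, level(F)>=1
  process E: level=0
    E->A: in-degree(A)=0, level(A)=1, enqueue
    E->G: in-degree(G)=0, level(G)=1, enqueue
  process A: level=1
    A->F: in-degree(F)=0, level(F)=2, enqueue
  process G: level=1
    G->C: in-degree(C)=0, level(C)=2, enqueue
  process F: level=2
  process C: level=2
All levels: A:1, B:0, C:2, D:0, E:0, F:2, G:1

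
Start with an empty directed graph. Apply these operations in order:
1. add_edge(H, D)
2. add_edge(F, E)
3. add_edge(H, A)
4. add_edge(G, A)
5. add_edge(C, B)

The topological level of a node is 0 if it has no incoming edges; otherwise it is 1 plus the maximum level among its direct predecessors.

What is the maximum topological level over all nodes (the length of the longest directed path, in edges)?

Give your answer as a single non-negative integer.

Op 1: add_edge(H, D). Edges now: 1
Op 2: add_edge(F, E). Edges now: 2
Op 3: add_edge(H, A). Edges now: 3
Op 4: add_edge(G, A). Edges now: 4
Op 5: add_edge(C, B). Edges now: 5
Compute levels (Kahn BFS):
  sources (in-degree 0): C, F, G, H
  process C: level=0
    C->B: in-degree(B)=0, level(B)=1, enqueue
  process F: level=0
    F->E: in-degree(E)=0, level(E)=1, enqueue
  process G: level=0
    G->A: in-degree(A)=1, level(A)>=1
  process H: level=0
    H->A: in-degree(A)=0, level(A)=1, enqueue
    H->D: in-degree(D)=0, level(D)=1, enqueue
  process B: level=1
  process E: level=1
  process A: level=1
  process D: level=1
All levels: A:1, B:1, C:0, D:1, E:1, F:0, G:0, H:0
max level = 1

Answer: 1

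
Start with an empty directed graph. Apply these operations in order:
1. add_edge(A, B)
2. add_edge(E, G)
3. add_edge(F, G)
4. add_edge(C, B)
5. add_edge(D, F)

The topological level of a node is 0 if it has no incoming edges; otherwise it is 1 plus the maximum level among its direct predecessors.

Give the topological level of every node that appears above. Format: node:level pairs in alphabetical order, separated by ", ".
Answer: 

Op 1: add_edge(A, B). Edges now: 1
Op 2: add_edge(E, G). Edges now: 2
Op 3: add_edge(F, G). Edges now: 3
Op 4: add_edge(C, B). Edges now: 4
Op 5: add_edge(D, F). Edges now: 5
Compute levels (Kahn BFS):
  sources (in-degree 0): A, C, D, E
  process A: level=0
    A->B: in-degree(B)=1, level(B)>=1
  process C: level=0
    C->B: in-degree(B)=0, level(B)=1, enqueue
  process D: level=0
    D->F: in-degree(F)=0, level(F)=1, enqueue
  process E: level=0
    E->G: in-degree(G)=1, level(G)>=1
  process B: level=1
  process F: level=1
    F->G: in-degree(G)=0, level(G)=2, enqueue
  process G: level=2
All levels: A:0, B:1, C:0, D:0, E:0, F:1, G:2

Answer: A:0, B:1, C:0, D:0, E:0, F:1, G:2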